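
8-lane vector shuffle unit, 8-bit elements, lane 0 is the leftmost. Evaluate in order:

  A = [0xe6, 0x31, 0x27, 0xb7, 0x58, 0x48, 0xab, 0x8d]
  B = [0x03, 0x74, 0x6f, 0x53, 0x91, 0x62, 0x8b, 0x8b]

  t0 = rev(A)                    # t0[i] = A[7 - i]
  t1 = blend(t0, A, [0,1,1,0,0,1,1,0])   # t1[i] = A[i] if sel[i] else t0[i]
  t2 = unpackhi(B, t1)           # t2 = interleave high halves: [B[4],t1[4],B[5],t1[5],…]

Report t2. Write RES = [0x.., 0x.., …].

RES = [0x91, 0xb7, 0x62, 0x48, 0x8b, 0xab, 0x8b, 0xe6]

  t0: 8d ab 48 58 b7 27 31 e6
  t1: 8d 31 27 58 b7 48 ab e6
  t2: 91 b7 62 48 8b ab 8b e6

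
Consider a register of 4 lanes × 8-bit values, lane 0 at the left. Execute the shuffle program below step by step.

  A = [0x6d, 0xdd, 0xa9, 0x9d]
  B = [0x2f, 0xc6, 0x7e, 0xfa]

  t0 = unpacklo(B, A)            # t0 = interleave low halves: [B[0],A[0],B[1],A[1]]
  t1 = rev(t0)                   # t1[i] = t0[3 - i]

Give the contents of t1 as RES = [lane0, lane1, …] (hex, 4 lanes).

t0 = [0x2f, 0x6d, 0xc6, 0xdd]
t1 = [0xdd, 0xc6, 0x6d, 0x2f]

RES = [0xdd, 0xc6, 0x6d, 0x2f]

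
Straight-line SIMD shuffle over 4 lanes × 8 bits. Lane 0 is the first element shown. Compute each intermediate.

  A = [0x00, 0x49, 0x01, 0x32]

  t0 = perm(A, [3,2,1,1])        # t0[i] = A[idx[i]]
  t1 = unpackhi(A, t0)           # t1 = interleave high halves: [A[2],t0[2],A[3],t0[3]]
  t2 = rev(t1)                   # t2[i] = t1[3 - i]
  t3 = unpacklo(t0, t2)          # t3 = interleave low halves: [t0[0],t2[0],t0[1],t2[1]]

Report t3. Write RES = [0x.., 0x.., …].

RES = [ 0x32  0x49  0x01  0x32 ]

  t0: 32 01 49 49
  t1: 01 49 32 49
  t2: 49 32 49 01
  t3: 32 49 01 32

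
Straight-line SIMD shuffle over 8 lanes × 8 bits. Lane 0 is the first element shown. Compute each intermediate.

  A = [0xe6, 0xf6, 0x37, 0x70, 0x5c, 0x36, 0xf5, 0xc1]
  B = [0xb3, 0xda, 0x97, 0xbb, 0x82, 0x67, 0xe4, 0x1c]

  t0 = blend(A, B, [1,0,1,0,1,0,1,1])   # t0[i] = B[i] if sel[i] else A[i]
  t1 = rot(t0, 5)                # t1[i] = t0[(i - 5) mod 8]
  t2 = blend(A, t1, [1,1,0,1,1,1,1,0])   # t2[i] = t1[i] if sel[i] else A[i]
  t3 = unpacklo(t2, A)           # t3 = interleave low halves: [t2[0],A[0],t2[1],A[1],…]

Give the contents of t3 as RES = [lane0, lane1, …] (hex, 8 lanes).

RES = [ 0x70  0xe6  0x82  0xf6  0x37  0x37  0xe4  0x70 ]

t0 = [0xb3, 0xf6, 0x97, 0x70, 0x82, 0x36, 0xe4, 0x1c]
t1 = [0x70, 0x82, 0x36, 0xe4, 0x1c, 0xb3, 0xf6, 0x97]
t2 = [0x70, 0x82, 0x37, 0xe4, 0x1c, 0xb3, 0xf6, 0xc1]
t3 = [0x70, 0xe6, 0x82, 0xf6, 0x37, 0x37, 0xe4, 0x70]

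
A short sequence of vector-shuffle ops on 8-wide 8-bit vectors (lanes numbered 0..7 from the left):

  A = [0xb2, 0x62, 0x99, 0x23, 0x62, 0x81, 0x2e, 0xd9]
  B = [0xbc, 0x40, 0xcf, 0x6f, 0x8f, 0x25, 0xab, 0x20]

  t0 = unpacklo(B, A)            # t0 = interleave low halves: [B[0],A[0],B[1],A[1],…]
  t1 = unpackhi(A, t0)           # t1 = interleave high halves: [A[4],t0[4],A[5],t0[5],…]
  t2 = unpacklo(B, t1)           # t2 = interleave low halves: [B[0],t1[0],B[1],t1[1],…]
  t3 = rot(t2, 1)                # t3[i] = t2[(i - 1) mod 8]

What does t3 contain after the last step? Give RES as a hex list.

  t0: bc b2 40 62 cf 99 6f 23
  t1: 62 cf 81 99 2e 6f d9 23
  t2: bc 62 40 cf cf 81 6f 99
  t3: 99 bc 62 40 cf cf 81 6f

RES = [0x99, 0xbc, 0x62, 0x40, 0xcf, 0xcf, 0x81, 0x6f]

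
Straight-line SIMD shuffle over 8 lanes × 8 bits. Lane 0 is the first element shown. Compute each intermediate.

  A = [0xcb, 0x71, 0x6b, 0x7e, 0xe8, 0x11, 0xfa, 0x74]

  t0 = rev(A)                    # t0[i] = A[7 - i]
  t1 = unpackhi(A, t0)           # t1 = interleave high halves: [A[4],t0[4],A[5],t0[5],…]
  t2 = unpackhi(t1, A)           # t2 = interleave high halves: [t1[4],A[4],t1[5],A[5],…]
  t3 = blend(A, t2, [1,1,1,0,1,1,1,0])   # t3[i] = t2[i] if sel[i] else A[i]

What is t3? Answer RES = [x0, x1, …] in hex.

  t0: 74 fa 11 e8 7e 6b 71 cb
  t1: e8 7e 11 6b fa 71 74 cb
  t2: fa e8 71 11 74 fa cb 74
  t3: fa e8 71 7e 74 fa cb 74

RES = [0xfa, 0xe8, 0x71, 0x7e, 0x74, 0xfa, 0xcb, 0x74]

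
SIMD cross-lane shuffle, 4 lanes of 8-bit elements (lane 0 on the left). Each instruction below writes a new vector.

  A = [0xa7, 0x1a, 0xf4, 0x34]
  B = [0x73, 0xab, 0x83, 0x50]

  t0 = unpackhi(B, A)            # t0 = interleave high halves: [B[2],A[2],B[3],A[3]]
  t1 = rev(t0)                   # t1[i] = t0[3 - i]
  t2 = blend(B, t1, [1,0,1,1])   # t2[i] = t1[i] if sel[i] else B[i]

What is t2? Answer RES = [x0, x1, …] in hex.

RES = [0x34, 0xab, 0xf4, 0x83]

→ t0 |83|f4|50|34|
→ t1 |34|50|f4|83|
→ t2 |34|ab|f4|83|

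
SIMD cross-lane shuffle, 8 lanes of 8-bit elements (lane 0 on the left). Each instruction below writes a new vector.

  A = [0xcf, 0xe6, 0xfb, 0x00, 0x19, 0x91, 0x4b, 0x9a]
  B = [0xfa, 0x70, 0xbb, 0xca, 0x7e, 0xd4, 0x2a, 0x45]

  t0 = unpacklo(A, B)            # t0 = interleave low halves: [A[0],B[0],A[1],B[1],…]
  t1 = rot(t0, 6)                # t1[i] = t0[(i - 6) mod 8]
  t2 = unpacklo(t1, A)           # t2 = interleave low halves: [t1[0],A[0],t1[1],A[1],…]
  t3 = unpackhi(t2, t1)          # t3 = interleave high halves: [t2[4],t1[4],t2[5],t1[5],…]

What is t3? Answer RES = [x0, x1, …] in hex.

RES = [0xfb, 0x00, 0xfb, 0xca, 0xbb, 0xcf, 0x00, 0xfa]

t0 = [0xcf, 0xfa, 0xe6, 0x70, 0xfb, 0xbb, 0x00, 0xca]
t1 = [0xe6, 0x70, 0xfb, 0xbb, 0x00, 0xca, 0xcf, 0xfa]
t2 = [0xe6, 0xcf, 0x70, 0xe6, 0xfb, 0xfb, 0xbb, 0x00]
t3 = [0xfb, 0x00, 0xfb, 0xca, 0xbb, 0xcf, 0x00, 0xfa]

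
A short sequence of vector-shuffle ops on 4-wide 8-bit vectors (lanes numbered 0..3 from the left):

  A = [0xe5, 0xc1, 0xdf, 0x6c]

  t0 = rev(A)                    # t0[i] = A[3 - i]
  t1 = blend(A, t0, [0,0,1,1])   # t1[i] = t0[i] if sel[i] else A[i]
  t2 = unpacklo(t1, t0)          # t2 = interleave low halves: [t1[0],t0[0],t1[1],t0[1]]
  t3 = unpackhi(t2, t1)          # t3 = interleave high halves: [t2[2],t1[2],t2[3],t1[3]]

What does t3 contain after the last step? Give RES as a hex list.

RES = [ 0xc1  0xc1  0xdf  0xe5 ]

→ t0 |6c|df|c1|e5|
→ t1 |e5|c1|c1|e5|
→ t2 |e5|6c|c1|df|
→ t3 |c1|c1|df|e5|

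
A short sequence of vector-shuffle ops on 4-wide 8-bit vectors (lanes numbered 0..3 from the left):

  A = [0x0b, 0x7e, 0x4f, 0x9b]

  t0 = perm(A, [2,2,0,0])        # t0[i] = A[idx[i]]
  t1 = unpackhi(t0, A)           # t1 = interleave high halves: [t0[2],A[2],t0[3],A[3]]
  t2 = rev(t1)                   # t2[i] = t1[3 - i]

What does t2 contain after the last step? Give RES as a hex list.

→ t0 |4f|4f|0b|0b|
→ t1 |0b|4f|0b|9b|
→ t2 |9b|0b|4f|0b|

RES = [0x9b, 0x0b, 0x4f, 0x0b]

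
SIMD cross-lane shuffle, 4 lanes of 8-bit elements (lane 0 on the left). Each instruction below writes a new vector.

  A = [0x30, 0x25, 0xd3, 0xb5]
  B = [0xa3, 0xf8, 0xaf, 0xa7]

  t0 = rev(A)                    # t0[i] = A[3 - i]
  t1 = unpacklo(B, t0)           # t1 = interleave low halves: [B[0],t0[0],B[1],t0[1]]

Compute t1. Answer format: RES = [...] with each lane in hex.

  t0: b5 d3 25 30
  t1: a3 b5 f8 d3

RES = [0xa3, 0xb5, 0xf8, 0xd3]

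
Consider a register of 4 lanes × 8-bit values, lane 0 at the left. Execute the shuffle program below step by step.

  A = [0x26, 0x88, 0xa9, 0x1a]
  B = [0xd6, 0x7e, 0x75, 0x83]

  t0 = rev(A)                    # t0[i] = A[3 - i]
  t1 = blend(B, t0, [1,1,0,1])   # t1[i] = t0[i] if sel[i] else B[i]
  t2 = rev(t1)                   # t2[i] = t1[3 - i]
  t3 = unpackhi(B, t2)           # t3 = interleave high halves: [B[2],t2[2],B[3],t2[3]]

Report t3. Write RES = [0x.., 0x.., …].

RES = [0x75, 0xa9, 0x83, 0x1a]

t0 = [0x1a, 0xa9, 0x88, 0x26]
t1 = [0x1a, 0xa9, 0x75, 0x26]
t2 = [0x26, 0x75, 0xa9, 0x1a]
t3 = [0x75, 0xa9, 0x83, 0x1a]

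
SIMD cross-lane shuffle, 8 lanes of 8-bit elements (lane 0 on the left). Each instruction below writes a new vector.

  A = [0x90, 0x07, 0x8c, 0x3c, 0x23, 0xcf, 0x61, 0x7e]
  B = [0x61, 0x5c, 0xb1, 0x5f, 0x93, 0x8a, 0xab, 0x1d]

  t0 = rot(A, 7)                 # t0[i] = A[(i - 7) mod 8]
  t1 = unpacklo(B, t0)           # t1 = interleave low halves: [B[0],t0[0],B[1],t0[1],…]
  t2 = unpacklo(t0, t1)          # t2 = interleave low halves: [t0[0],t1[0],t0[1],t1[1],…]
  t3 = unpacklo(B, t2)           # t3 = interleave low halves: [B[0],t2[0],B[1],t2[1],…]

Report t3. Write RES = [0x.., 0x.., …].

t0 = [0x07, 0x8c, 0x3c, 0x23, 0xcf, 0x61, 0x7e, 0x90]
t1 = [0x61, 0x07, 0x5c, 0x8c, 0xb1, 0x3c, 0x5f, 0x23]
t2 = [0x07, 0x61, 0x8c, 0x07, 0x3c, 0x5c, 0x23, 0x8c]
t3 = [0x61, 0x07, 0x5c, 0x61, 0xb1, 0x8c, 0x5f, 0x07]

RES = [0x61, 0x07, 0x5c, 0x61, 0xb1, 0x8c, 0x5f, 0x07]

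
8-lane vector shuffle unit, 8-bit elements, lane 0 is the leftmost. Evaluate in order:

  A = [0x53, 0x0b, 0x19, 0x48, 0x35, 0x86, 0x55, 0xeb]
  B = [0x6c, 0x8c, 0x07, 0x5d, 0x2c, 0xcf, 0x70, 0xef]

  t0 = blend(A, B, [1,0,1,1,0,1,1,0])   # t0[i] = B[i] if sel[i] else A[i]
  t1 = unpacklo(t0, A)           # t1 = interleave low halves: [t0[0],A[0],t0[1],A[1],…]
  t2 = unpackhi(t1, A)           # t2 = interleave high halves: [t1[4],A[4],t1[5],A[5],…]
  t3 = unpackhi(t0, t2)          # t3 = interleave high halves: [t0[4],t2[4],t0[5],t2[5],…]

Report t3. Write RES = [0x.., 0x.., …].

  t0: 6c 0b 07 5d 35 cf 70 eb
  t1: 6c 53 0b 0b 07 19 5d 48
  t2: 07 35 19 86 5d 55 48 eb
  t3: 35 5d cf 55 70 48 eb eb

RES = [ 0x35  0x5d  0xcf  0x55  0x70  0x48  0xeb  0xeb ]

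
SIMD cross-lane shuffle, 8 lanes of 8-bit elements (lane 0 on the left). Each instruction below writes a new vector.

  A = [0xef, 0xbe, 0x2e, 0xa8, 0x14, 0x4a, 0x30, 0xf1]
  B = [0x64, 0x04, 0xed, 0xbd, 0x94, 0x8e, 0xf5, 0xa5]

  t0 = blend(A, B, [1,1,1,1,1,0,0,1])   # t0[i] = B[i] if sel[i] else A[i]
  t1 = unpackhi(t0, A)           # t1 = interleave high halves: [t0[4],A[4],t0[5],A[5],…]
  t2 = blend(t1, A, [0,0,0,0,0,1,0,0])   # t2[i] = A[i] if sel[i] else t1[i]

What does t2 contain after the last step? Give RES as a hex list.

→ t0 |64|04|ed|bd|94|4a|30|a5|
→ t1 |94|14|4a|4a|30|30|a5|f1|
→ t2 |94|14|4a|4a|30|4a|a5|f1|

RES = [ 0x94  0x14  0x4a  0x4a  0x30  0x4a  0xa5  0xf1 ]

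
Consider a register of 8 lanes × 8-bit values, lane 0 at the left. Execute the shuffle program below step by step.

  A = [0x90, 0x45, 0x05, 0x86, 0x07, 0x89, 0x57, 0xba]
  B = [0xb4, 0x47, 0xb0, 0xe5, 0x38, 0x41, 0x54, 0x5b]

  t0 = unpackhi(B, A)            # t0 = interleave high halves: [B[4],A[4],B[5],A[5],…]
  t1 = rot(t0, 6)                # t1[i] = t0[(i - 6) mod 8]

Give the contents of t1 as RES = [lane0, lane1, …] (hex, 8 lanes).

RES = [ 0x41  0x89  0x54  0x57  0x5b  0xba  0x38  0x07 ]

  t0: 38 07 41 89 54 57 5b ba
  t1: 41 89 54 57 5b ba 38 07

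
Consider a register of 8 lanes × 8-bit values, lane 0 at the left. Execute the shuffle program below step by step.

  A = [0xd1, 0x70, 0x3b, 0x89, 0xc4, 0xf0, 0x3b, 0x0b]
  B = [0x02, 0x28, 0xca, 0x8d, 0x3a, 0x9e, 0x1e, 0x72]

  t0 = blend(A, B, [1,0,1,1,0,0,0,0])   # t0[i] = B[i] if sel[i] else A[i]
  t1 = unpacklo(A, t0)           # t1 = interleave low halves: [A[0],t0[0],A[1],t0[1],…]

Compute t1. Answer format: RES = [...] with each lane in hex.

RES = [ 0xd1  0x02  0x70  0x70  0x3b  0xca  0x89  0x8d ]

  t0: 02 70 ca 8d c4 f0 3b 0b
  t1: d1 02 70 70 3b ca 89 8d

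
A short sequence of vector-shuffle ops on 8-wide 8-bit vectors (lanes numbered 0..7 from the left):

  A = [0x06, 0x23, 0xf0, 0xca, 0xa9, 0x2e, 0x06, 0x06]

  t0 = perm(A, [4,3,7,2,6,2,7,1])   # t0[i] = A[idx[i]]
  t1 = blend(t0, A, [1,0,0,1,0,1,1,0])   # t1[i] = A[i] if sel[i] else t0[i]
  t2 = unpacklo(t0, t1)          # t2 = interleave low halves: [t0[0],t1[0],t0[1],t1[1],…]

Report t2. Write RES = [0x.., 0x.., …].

t0 = [0xa9, 0xca, 0x06, 0xf0, 0x06, 0xf0, 0x06, 0x23]
t1 = [0x06, 0xca, 0x06, 0xca, 0x06, 0x2e, 0x06, 0x23]
t2 = [0xa9, 0x06, 0xca, 0xca, 0x06, 0x06, 0xf0, 0xca]

RES = [ 0xa9  0x06  0xca  0xca  0x06  0x06  0xf0  0xca ]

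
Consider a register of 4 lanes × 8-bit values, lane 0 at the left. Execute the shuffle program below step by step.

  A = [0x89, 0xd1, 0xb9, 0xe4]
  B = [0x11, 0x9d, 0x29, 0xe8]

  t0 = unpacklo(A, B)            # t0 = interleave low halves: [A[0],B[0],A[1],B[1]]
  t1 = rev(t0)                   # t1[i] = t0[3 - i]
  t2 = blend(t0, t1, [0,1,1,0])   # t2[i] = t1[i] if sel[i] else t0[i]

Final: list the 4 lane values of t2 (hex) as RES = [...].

RES = [0x89, 0xd1, 0x11, 0x9d]

  t0: 89 11 d1 9d
  t1: 9d d1 11 89
  t2: 89 d1 11 9d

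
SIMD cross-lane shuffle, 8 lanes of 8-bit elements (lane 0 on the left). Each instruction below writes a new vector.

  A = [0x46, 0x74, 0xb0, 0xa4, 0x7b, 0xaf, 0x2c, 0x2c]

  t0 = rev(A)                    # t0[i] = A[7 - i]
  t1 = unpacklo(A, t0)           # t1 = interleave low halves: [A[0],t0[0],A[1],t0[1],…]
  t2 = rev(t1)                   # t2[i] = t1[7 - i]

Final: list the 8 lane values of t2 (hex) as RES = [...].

  t0: 2c 2c af 7b a4 b0 74 46
  t1: 46 2c 74 2c b0 af a4 7b
  t2: 7b a4 af b0 2c 74 2c 46

RES = [0x7b, 0xa4, 0xaf, 0xb0, 0x2c, 0x74, 0x2c, 0x46]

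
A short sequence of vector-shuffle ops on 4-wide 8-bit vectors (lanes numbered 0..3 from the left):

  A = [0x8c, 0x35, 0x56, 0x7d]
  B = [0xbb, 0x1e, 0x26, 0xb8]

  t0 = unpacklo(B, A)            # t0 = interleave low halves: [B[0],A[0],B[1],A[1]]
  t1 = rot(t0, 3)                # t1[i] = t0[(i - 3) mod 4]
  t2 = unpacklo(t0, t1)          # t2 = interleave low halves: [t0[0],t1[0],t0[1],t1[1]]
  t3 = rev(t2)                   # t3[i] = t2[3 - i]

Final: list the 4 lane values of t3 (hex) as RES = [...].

RES = [ 0x1e  0x8c  0x8c  0xbb ]

t0 = [0xbb, 0x8c, 0x1e, 0x35]
t1 = [0x8c, 0x1e, 0x35, 0xbb]
t2 = [0xbb, 0x8c, 0x8c, 0x1e]
t3 = [0x1e, 0x8c, 0x8c, 0xbb]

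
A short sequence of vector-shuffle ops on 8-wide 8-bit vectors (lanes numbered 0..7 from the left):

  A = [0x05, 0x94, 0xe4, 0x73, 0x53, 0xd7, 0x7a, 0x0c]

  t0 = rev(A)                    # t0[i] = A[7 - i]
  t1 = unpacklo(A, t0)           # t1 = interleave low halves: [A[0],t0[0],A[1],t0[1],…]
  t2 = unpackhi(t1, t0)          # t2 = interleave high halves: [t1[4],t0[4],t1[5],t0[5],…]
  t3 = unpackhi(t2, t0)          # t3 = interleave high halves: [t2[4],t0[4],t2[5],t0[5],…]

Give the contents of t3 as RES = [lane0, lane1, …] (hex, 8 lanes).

RES = [ 0x73  0x73  0x94  0xe4  0x53  0x94  0x05  0x05 ]

→ t0 |0c|7a|d7|53|73|e4|94|05|
→ t1 |05|0c|94|7a|e4|d7|73|53|
→ t2 |e4|73|d7|e4|73|94|53|05|
→ t3 |73|73|94|e4|53|94|05|05|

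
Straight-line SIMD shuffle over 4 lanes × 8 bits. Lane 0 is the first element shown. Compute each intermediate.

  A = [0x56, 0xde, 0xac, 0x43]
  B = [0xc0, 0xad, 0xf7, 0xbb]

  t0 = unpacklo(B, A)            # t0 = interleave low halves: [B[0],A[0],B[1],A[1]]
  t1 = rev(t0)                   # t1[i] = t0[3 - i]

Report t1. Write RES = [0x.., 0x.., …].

RES = [ 0xde  0xad  0x56  0xc0 ]

→ t0 |c0|56|ad|de|
→ t1 |de|ad|56|c0|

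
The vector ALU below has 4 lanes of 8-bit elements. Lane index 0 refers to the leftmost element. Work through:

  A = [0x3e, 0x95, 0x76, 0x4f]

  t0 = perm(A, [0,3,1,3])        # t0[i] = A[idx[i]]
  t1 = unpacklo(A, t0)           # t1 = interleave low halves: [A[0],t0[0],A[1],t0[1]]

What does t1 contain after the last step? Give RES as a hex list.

RES = [0x3e, 0x3e, 0x95, 0x4f]

t0 = [0x3e, 0x4f, 0x95, 0x4f]
t1 = [0x3e, 0x3e, 0x95, 0x4f]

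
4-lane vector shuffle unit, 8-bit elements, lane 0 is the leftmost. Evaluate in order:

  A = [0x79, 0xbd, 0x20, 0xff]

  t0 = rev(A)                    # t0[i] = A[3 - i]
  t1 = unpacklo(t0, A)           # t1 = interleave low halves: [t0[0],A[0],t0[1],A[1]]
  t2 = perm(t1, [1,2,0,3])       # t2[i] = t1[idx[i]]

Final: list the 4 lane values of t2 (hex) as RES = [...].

t0 = [0xff, 0x20, 0xbd, 0x79]
t1 = [0xff, 0x79, 0x20, 0xbd]
t2 = [0x79, 0x20, 0xff, 0xbd]

RES = [ 0x79  0x20  0xff  0xbd ]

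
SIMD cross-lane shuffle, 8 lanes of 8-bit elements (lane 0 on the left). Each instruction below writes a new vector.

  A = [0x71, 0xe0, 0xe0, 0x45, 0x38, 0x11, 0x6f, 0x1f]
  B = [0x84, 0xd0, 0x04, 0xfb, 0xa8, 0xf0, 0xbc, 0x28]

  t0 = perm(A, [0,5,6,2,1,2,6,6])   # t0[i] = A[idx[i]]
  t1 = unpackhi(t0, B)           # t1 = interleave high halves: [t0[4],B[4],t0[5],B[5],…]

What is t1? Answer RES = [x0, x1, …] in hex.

→ t0 |71|11|6f|e0|e0|e0|6f|6f|
→ t1 |e0|a8|e0|f0|6f|bc|6f|28|

RES = [0xe0, 0xa8, 0xe0, 0xf0, 0x6f, 0xbc, 0x6f, 0x28]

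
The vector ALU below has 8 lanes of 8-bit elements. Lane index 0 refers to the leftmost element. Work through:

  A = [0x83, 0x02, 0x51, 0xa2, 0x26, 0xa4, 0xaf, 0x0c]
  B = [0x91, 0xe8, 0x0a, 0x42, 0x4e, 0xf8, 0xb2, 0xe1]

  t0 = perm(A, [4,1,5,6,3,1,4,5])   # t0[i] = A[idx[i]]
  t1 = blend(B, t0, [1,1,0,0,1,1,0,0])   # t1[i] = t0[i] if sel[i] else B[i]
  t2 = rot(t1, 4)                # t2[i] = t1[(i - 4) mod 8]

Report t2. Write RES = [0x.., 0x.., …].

  t0: 26 02 a4 af a2 02 26 a4
  t1: 26 02 0a 42 a2 02 b2 e1
  t2: a2 02 b2 e1 26 02 0a 42

RES = [ 0xa2  0x02  0xb2  0xe1  0x26  0x02  0x0a  0x42 ]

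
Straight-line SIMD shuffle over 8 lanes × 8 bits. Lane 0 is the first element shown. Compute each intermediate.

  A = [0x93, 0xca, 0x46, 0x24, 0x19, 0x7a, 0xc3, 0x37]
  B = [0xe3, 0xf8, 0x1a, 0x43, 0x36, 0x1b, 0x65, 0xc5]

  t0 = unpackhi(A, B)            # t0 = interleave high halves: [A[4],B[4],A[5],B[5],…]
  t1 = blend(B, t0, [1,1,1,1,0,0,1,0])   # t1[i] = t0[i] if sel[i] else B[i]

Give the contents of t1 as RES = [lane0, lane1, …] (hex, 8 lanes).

  t0: 19 36 7a 1b c3 65 37 c5
  t1: 19 36 7a 1b 36 1b 37 c5

RES = [0x19, 0x36, 0x7a, 0x1b, 0x36, 0x1b, 0x37, 0xc5]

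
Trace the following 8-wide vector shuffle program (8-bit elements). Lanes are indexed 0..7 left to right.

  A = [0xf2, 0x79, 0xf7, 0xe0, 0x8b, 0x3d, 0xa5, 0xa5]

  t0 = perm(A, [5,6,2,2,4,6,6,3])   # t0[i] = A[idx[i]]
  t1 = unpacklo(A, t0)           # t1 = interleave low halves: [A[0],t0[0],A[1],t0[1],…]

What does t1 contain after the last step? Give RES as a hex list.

RES = [ 0xf2  0x3d  0x79  0xa5  0xf7  0xf7  0xe0  0xf7 ]

  t0: 3d a5 f7 f7 8b a5 a5 e0
  t1: f2 3d 79 a5 f7 f7 e0 f7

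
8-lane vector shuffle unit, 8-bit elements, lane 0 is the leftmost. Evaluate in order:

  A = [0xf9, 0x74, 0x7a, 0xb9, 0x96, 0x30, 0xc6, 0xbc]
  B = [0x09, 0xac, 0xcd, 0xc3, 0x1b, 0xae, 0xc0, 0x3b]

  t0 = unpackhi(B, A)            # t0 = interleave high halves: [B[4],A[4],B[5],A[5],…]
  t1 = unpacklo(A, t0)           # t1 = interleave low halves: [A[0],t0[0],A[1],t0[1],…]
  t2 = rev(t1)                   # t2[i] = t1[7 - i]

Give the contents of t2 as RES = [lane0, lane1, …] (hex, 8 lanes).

  t0: 1b 96 ae 30 c0 c6 3b bc
  t1: f9 1b 74 96 7a ae b9 30
  t2: 30 b9 ae 7a 96 74 1b f9

RES = [ 0x30  0xb9  0xae  0x7a  0x96  0x74  0x1b  0xf9 ]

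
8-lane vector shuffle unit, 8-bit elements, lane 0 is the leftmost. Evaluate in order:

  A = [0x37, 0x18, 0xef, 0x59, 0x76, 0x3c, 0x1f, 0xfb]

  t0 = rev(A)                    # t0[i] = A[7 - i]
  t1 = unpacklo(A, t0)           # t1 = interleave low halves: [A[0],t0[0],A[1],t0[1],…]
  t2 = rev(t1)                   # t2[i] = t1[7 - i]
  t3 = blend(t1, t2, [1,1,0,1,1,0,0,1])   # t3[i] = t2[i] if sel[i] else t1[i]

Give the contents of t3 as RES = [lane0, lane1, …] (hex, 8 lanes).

RES = [ 0x76  0x59  0x18  0xef  0x1f  0x3c  0x59  0x37 ]

t0 = [0xfb, 0x1f, 0x3c, 0x76, 0x59, 0xef, 0x18, 0x37]
t1 = [0x37, 0xfb, 0x18, 0x1f, 0xef, 0x3c, 0x59, 0x76]
t2 = [0x76, 0x59, 0x3c, 0xef, 0x1f, 0x18, 0xfb, 0x37]
t3 = [0x76, 0x59, 0x18, 0xef, 0x1f, 0x3c, 0x59, 0x37]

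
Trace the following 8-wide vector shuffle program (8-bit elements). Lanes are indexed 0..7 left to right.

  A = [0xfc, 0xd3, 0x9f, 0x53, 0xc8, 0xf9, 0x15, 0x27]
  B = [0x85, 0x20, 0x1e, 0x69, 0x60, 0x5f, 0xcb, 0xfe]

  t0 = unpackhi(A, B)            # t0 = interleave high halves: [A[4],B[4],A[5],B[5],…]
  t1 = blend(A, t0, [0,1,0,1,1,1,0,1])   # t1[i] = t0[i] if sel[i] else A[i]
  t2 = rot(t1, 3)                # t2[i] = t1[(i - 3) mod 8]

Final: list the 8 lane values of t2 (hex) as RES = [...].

  t0: c8 60 f9 5f 15 cb 27 fe
  t1: fc 60 9f 5f 15 cb 15 fe
  t2: cb 15 fe fc 60 9f 5f 15

RES = [0xcb, 0x15, 0xfe, 0xfc, 0x60, 0x9f, 0x5f, 0x15]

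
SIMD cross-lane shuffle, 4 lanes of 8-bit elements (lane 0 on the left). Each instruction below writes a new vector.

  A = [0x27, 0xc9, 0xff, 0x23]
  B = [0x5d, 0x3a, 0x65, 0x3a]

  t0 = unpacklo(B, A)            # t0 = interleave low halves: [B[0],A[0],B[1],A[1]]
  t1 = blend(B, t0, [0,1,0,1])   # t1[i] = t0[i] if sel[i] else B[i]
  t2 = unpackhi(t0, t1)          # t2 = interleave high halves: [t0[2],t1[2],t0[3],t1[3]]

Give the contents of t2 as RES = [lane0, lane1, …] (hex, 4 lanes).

RES = [0x3a, 0x65, 0xc9, 0xc9]

t0 = [0x5d, 0x27, 0x3a, 0xc9]
t1 = [0x5d, 0x27, 0x65, 0xc9]
t2 = [0x3a, 0x65, 0xc9, 0xc9]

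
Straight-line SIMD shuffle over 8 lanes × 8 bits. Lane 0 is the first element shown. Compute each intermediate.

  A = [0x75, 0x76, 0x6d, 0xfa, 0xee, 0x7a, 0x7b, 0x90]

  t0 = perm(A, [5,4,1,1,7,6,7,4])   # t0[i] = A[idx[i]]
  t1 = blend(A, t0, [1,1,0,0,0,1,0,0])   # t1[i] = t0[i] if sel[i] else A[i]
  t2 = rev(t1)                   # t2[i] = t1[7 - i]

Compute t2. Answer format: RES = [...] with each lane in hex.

t0 = [0x7a, 0xee, 0x76, 0x76, 0x90, 0x7b, 0x90, 0xee]
t1 = [0x7a, 0xee, 0x6d, 0xfa, 0xee, 0x7b, 0x7b, 0x90]
t2 = [0x90, 0x7b, 0x7b, 0xee, 0xfa, 0x6d, 0xee, 0x7a]

RES = [0x90, 0x7b, 0x7b, 0xee, 0xfa, 0x6d, 0xee, 0x7a]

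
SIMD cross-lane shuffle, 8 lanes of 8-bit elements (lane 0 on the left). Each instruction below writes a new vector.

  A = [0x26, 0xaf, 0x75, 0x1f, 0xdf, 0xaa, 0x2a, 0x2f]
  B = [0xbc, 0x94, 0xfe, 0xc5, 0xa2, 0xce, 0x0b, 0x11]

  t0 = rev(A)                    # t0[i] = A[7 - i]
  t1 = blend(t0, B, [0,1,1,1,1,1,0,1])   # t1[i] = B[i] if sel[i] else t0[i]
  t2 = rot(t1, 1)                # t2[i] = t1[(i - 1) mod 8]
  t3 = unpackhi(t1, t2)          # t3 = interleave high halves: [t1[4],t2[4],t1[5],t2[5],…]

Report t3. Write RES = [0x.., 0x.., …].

t0 = [0x2f, 0x2a, 0xaa, 0xdf, 0x1f, 0x75, 0xaf, 0x26]
t1 = [0x2f, 0x94, 0xfe, 0xc5, 0xa2, 0xce, 0xaf, 0x11]
t2 = [0x11, 0x2f, 0x94, 0xfe, 0xc5, 0xa2, 0xce, 0xaf]
t3 = [0xa2, 0xc5, 0xce, 0xa2, 0xaf, 0xce, 0x11, 0xaf]

RES = [0xa2, 0xc5, 0xce, 0xa2, 0xaf, 0xce, 0x11, 0xaf]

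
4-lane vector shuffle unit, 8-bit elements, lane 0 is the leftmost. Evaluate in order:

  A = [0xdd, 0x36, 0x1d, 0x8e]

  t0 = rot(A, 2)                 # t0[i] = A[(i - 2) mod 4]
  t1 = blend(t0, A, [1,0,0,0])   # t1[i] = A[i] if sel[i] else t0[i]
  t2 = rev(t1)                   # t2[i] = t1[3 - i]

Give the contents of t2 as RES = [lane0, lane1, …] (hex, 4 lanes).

→ t0 |1d|8e|dd|36|
→ t1 |dd|8e|dd|36|
→ t2 |36|dd|8e|dd|

RES = [ 0x36  0xdd  0x8e  0xdd ]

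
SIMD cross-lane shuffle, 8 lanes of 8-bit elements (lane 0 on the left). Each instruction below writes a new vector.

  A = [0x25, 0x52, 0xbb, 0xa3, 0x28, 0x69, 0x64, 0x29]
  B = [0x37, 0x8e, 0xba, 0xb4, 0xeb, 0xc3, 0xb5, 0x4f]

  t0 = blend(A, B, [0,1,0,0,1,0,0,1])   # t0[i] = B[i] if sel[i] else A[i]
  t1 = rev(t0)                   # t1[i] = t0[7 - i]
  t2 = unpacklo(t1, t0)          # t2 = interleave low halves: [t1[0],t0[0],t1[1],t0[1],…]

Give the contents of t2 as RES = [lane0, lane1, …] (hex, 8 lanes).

RES = [ 0x4f  0x25  0x64  0x8e  0x69  0xbb  0xeb  0xa3 ]

  t0: 25 8e bb a3 eb 69 64 4f
  t1: 4f 64 69 eb a3 bb 8e 25
  t2: 4f 25 64 8e 69 bb eb a3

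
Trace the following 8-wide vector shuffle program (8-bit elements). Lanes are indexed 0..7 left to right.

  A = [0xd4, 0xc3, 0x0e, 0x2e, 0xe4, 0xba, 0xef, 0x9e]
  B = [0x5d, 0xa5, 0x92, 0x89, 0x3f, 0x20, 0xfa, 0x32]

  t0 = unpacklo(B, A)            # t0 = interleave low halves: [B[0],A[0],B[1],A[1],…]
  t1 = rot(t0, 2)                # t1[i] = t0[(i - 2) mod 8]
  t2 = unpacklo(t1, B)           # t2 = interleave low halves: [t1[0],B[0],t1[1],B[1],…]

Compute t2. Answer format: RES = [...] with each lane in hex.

t0 = [0x5d, 0xd4, 0xa5, 0xc3, 0x92, 0x0e, 0x89, 0x2e]
t1 = [0x89, 0x2e, 0x5d, 0xd4, 0xa5, 0xc3, 0x92, 0x0e]
t2 = [0x89, 0x5d, 0x2e, 0xa5, 0x5d, 0x92, 0xd4, 0x89]

RES = [ 0x89  0x5d  0x2e  0xa5  0x5d  0x92  0xd4  0x89 ]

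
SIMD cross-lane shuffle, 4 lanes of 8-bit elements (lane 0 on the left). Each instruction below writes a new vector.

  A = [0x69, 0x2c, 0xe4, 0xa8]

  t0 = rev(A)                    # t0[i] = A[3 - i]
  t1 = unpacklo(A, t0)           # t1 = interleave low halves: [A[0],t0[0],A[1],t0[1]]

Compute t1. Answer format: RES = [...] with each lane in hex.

RES = [0x69, 0xa8, 0x2c, 0xe4]

t0 = [0xa8, 0xe4, 0x2c, 0x69]
t1 = [0x69, 0xa8, 0x2c, 0xe4]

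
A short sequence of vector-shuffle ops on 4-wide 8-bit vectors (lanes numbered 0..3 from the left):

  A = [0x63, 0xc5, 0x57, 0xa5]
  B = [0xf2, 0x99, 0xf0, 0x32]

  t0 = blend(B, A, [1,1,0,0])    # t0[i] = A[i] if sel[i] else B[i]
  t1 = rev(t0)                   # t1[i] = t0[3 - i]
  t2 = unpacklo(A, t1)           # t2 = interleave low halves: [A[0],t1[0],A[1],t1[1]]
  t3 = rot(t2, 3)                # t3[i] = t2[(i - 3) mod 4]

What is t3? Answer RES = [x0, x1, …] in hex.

RES = [0x32, 0xc5, 0xf0, 0x63]

t0 = [0x63, 0xc5, 0xf0, 0x32]
t1 = [0x32, 0xf0, 0xc5, 0x63]
t2 = [0x63, 0x32, 0xc5, 0xf0]
t3 = [0x32, 0xc5, 0xf0, 0x63]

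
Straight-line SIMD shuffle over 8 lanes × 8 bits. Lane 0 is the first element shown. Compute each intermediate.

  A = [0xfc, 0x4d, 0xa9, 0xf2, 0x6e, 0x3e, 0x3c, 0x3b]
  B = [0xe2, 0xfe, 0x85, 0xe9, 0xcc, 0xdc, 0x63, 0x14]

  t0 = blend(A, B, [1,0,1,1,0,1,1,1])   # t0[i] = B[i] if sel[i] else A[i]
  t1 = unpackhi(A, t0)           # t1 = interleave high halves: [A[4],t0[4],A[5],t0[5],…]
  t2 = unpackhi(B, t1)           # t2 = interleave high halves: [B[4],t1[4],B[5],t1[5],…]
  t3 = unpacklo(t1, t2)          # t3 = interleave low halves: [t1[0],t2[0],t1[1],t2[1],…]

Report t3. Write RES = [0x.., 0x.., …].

t0 = [0xe2, 0x4d, 0x85, 0xe9, 0x6e, 0xdc, 0x63, 0x14]
t1 = [0x6e, 0x6e, 0x3e, 0xdc, 0x3c, 0x63, 0x3b, 0x14]
t2 = [0xcc, 0x3c, 0xdc, 0x63, 0x63, 0x3b, 0x14, 0x14]
t3 = [0x6e, 0xcc, 0x6e, 0x3c, 0x3e, 0xdc, 0xdc, 0x63]

RES = [0x6e, 0xcc, 0x6e, 0x3c, 0x3e, 0xdc, 0xdc, 0x63]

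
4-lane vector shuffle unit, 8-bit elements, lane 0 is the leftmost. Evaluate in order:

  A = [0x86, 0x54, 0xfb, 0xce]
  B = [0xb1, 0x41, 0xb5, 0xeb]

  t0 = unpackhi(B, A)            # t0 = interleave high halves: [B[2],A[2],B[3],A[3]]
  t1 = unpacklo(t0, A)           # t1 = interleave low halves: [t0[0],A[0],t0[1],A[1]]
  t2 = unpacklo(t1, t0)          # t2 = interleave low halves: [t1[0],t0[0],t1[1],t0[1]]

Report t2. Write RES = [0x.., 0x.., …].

→ t0 |b5|fb|eb|ce|
→ t1 |b5|86|fb|54|
→ t2 |b5|b5|86|fb|

RES = [0xb5, 0xb5, 0x86, 0xfb]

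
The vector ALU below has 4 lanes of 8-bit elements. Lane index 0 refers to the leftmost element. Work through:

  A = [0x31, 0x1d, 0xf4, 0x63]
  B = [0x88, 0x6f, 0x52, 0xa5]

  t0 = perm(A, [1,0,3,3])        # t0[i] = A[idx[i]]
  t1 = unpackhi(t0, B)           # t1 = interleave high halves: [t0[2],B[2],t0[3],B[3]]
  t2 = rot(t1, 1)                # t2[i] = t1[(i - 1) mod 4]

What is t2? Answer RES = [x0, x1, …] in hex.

t0 = [0x1d, 0x31, 0x63, 0x63]
t1 = [0x63, 0x52, 0x63, 0xa5]
t2 = [0xa5, 0x63, 0x52, 0x63]

RES = [ 0xa5  0x63  0x52  0x63 ]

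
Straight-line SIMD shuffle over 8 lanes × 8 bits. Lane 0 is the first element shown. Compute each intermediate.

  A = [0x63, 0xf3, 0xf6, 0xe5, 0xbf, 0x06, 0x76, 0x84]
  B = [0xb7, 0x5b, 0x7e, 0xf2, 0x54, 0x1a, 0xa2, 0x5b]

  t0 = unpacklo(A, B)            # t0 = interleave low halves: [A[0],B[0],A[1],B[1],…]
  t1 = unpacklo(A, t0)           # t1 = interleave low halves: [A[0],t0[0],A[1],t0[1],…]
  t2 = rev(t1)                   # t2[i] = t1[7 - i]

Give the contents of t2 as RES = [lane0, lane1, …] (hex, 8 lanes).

RES = [0x5b, 0xe5, 0xf3, 0xf6, 0xb7, 0xf3, 0x63, 0x63]

  t0: 63 b7 f3 5b f6 7e e5 f2
  t1: 63 63 f3 b7 f6 f3 e5 5b
  t2: 5b e5 f3 f6 b7 f3 63 63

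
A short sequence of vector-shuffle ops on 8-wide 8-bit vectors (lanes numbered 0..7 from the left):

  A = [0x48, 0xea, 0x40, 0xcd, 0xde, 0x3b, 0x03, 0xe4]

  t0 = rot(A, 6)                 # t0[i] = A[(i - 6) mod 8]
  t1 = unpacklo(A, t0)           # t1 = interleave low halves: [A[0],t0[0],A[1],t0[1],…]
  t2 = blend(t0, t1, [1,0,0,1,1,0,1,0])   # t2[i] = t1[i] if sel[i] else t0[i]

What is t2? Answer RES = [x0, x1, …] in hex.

RES = [ 0x48  0xcd  0xde  0xcd  0x40  0xe4  0xcd  0xea ]

→ t0 |40|cd|de|3b|03|e4|48|ea|
→ t1 |48|40|ea|cd|40|de|cd|3b|
→ t2 |48|cd|de|cd|40|e4|cd|ea|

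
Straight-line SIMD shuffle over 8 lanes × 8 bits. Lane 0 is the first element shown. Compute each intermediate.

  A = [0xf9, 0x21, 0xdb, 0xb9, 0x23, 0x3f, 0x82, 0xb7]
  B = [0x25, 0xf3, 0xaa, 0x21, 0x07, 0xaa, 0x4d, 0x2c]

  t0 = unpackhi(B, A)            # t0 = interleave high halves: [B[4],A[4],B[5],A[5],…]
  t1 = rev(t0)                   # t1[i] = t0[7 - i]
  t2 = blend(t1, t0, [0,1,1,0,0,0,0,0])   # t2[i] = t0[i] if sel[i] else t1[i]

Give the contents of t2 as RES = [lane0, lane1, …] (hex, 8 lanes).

→ t0 |07|23|aa|3f|4d|82|2c|b7|
→ t1 |b7|2c|82|4d|3f|aa|23|07|
→ t2 |b7|23|aa|4d|3f|aa|23|07|

RES = [0xb7, 0x23, 0xaa, 0x4d, 0x3f, 0xaa, 0x23, 0x07]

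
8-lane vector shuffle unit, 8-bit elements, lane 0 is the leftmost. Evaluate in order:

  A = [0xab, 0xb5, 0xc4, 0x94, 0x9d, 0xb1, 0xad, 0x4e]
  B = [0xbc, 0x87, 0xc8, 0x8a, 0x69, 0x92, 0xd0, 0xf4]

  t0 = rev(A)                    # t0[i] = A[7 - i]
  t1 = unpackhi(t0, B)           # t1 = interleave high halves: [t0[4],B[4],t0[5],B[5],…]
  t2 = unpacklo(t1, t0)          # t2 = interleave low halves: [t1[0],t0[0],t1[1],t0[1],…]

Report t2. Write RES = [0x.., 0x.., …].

→ t0 |4e|ad|b1|9d|94|c4|b5|ab|
→ t1 |94|69|c4|92|b5|d0|ab|f4|
→ t2 |94|4e|69|ad|c4|b1|92|9d|

RES = [0x94, 0x4e, 0x69, 0xad, 0xc4, 0xb1, 0x92, 0x9d]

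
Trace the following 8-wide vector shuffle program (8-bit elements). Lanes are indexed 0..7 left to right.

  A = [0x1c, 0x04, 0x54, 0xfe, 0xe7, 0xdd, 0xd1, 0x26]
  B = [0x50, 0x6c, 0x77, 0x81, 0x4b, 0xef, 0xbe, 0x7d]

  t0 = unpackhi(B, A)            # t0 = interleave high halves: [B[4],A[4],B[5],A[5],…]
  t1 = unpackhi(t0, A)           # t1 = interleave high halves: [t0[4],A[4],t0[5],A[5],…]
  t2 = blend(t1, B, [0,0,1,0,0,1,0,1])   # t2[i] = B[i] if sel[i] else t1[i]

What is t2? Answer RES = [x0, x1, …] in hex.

RES = [0xbe, 0xe7, 0x77, 0xdd, 0x7d, 0xef, 0x26, 0x7d]

→ t0 |4b|e7|ef|dd|be|d1|7d|26|
→ t1 |be|e7|d1|dd|7d|d1|26|26|
→ t2 |be|e7|77|dd|7d|ef|26|7d|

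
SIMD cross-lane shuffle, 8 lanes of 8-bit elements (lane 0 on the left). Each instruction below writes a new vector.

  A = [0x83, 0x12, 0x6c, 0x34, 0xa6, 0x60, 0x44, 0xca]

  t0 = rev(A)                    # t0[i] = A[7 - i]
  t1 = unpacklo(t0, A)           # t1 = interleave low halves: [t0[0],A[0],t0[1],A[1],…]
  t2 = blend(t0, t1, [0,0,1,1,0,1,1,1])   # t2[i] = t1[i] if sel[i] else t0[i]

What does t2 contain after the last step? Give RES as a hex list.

RES = [0xca, 0x44, 0x44, 0x12, 0x34, 0x6c, 0xa6, 0x34]

  t0: ca 44 60 a6 34 6c 12 83
  t1: ca 83 44 12 60 6c a6 34
  t2: ca 44 44 12 34 6c a6 34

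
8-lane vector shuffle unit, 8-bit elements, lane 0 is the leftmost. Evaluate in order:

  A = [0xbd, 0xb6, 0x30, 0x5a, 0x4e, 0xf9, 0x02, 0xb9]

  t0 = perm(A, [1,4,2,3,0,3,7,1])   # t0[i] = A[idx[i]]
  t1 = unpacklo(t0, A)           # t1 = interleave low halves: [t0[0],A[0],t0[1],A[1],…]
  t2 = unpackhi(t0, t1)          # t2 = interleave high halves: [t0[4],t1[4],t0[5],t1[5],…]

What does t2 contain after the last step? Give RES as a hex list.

RES = [0xbd, 0x30, 0x5a, 0x30, 0xb9, 0x5a, 0xb6, 0x5a]

→ t0 |b6|4e|30|5a|bd|5a|b9|b6|
→ t1 |b6|bd|4e|b6|30|30|5a|5a|
→ t2 |bd|30|5a|30|b9|5a|b6|5a|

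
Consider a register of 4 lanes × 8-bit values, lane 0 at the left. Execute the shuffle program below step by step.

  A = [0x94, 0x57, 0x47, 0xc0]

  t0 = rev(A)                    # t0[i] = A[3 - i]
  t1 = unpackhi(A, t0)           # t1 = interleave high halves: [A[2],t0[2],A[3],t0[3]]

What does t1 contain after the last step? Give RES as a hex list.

→ t0 |c0|47|57|94|
→ t1 |47|57|c0|94|

RES = [ 0x47  0x57  0xc0  0x94 ]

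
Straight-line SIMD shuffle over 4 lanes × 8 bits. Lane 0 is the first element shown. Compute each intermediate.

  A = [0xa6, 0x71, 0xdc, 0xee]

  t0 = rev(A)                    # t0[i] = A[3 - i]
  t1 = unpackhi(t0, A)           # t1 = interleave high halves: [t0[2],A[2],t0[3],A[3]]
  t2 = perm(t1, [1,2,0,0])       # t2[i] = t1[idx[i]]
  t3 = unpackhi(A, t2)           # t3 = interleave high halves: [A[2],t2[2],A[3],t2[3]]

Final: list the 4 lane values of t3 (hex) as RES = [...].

  t0: ee dc 71 a6
  t1: 71 dc a6 ee
  t2: dc a6 71 71
  t3: dc 71 ee 71

RES = [ 0xdc  0x71  0xee  0x71 ]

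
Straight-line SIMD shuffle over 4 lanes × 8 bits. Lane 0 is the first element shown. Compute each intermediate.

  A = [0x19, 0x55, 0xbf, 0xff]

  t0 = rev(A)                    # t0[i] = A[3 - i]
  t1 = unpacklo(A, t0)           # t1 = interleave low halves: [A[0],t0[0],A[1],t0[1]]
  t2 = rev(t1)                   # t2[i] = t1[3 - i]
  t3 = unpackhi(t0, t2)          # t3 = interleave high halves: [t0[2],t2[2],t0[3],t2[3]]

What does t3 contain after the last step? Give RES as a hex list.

RES = [0x55, 0xff, 0x19, 0x19]

t0 = [0xff, 0xbf, 0x55, 0x19]
t1 = [0x19, 0xff, 0x55, 0xbf]
t2 = [0xbf, 0x55, 0xff, 0x19]
t3 = [0x55, 0xff, 0x19, 0x19]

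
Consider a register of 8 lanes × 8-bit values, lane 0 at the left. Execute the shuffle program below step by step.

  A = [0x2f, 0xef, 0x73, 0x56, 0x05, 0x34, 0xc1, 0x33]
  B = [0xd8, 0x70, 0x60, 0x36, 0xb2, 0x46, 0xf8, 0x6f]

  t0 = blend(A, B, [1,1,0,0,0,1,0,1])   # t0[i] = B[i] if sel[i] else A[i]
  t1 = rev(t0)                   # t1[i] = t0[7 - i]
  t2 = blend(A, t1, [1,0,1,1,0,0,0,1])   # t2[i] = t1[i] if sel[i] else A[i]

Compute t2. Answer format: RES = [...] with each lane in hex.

  t0: d8 70 73 56 05 46 c1 6f
  t1: 6f c1 46 05 56 73 70 d8
  t2: 6f ef 46 05 05 34 c1 d8

RES = [ 0x6f  0xef  0x46  0x05  0x05  0x34  0xc1  0xd8 ]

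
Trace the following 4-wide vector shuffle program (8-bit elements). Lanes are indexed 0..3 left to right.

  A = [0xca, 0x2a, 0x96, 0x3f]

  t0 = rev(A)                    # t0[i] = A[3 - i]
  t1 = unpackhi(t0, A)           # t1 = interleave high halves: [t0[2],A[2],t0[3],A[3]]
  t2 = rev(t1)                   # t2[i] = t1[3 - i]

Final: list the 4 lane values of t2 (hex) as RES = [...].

t0 = [0x3f, 0x96, 0x2a, 0xca]
t1 = [0x2a, 0x96, 0xca, 0x3f]
t2 = [0x3f, 0xca, 0x96, 0x2a]

RES = [ 0x3f  0xca  0x96  0x2a ]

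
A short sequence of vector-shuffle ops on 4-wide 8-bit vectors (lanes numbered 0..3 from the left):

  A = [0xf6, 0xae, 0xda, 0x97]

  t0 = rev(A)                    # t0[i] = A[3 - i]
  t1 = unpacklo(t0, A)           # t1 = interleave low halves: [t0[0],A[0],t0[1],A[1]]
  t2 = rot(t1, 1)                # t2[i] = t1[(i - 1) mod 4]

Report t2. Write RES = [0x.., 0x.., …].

RES = [0xae, 0x97, 0xf6, 0xda]

→ t0 |97|da|ae|f6|
→ t1 |97|f6|da|ae|
→ t2 |ae|97|f6|da|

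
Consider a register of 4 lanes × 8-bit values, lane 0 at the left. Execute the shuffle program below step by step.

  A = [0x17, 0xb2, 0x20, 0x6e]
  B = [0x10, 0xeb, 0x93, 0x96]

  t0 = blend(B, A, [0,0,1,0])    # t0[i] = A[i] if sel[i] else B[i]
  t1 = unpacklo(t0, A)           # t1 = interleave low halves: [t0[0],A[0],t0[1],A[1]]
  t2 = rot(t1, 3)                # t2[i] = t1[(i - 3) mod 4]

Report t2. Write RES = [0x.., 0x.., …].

RES = [0x17, 0xeb, 0xb2, 0x10]

  t0: 10 eb 20 96
  t1: 10 17 eb b2
  t2: 17 eb b2 10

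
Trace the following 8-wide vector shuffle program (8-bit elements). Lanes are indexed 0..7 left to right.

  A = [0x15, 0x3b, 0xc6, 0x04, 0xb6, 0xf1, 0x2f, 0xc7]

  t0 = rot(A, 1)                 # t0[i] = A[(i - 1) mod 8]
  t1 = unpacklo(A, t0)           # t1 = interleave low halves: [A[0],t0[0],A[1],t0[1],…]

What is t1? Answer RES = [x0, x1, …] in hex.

  t0: c7 15 3b c6 04 b6 f1 2f
  t1: 15 c7 3b 15 c6 3b 04 c6

RES = [0x15, 0xc7, 0x3b, 0x15, 0xc6, 0x3b, 0x04, 0xc6]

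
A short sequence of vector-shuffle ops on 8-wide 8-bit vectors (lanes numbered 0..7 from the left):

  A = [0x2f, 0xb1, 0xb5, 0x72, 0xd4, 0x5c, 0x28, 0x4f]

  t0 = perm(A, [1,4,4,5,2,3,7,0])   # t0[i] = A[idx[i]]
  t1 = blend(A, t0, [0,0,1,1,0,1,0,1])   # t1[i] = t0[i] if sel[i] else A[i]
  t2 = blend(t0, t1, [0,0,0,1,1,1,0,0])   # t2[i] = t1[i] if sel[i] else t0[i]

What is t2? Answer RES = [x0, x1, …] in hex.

  t0: b1 d4 d4 5c b5 72 4f 2f
  t1: 2f b1 d4 5c d4 72 28 2f
  t2: b1 d4 d4 5c d4 72 4f 2f

RES = [ 0xb1  0xd4  0xd4  0x5c  0xd4  0x72  0x4f  0x2f ]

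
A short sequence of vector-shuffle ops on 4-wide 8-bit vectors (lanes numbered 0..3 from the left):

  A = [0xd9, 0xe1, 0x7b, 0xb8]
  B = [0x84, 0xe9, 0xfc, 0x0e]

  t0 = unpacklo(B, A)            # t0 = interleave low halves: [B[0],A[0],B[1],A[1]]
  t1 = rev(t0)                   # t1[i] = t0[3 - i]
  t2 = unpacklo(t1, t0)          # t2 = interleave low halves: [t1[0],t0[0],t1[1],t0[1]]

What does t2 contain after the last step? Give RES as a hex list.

  t0: 84 d9 e9 e1
  t1: e1 e9 d9 84
  t2: e1 84 e9 d9

RES = [ 0xe1  0x84  0xe9  0xd9 ]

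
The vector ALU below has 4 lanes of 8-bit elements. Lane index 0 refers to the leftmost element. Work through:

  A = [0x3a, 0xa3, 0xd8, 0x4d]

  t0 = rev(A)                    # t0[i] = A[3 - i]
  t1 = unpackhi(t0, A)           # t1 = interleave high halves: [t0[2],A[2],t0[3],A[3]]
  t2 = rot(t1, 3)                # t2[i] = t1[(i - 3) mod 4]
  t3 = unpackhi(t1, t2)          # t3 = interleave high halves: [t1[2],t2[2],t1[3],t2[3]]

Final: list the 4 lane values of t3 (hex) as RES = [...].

→ t0 |4d|d8|a3|3a|
→ t1 |a3|d8|3a|4d|
→ t2 |d8|3a|4d|a3|
→ t3 |3a|4d|4d|a3|

RES = [0x3a, 0x4d, 0x4d, 0xa3]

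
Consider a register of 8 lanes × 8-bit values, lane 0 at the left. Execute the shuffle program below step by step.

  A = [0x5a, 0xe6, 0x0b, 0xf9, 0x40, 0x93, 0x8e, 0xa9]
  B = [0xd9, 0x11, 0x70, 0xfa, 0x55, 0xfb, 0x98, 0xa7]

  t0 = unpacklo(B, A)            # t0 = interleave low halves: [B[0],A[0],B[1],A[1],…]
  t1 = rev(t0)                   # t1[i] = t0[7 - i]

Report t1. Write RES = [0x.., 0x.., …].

RES = [ 0xf9  0xfa  0x0b  0x70  0xe6  0x11  0x5a  0xd9 ]

  t0: d9 5a 11 e6 70 0b fa f9
  t1: f9 fa 0b 70 e6 11 5a d9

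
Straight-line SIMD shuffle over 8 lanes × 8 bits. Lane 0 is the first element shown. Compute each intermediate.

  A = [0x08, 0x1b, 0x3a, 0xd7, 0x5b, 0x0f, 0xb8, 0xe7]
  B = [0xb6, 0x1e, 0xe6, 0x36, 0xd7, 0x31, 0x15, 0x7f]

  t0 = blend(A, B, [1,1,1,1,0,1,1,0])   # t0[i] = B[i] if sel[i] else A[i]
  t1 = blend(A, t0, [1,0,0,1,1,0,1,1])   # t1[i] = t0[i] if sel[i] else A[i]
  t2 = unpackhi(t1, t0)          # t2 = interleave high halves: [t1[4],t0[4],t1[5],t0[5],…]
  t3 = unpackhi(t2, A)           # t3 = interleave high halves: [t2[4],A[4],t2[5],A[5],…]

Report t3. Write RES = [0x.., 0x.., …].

RES = [0x15, 0x5b, 0x15, 0x0f, 0xe7, 0xb8, 0xe7, 0xe7]

t0 = [0xb6, 0x1e, 0xe6, 0x36, 0x5b, 0x31, 0x15, 0xe7]
t1 = [0xb6, 0x1b, 0x3a, 0x36, 0x5b, 0x0f, 0x15, 0xe7]
t2 = [0x5b, 0x5b, 0x0f, 0x31, 0x15, 0x15, 0xe7, 0xe7]
t3 = [0x15, 0x5b, 0x15, 0x0f, 0xe7, 0xb8, 0xe7, 0xe7]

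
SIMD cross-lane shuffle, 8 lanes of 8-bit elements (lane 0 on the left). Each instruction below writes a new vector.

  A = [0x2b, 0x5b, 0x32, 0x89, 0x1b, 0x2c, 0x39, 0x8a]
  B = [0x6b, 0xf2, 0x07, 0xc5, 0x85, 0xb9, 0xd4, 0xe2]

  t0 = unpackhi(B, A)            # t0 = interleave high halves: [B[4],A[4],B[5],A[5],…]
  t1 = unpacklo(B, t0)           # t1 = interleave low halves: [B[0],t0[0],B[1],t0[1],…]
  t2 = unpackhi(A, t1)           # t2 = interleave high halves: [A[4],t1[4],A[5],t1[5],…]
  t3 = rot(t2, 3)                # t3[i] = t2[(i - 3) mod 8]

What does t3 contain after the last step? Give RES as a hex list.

RES = [0xc5, 0x8a, 0x2c, 0x1b, 0x07, 0x2c, 0xb9, 0x39]

t0 = [0x85, 0x1b, 0xb9, 0x2c, 0xd4, 0x39, 0xe2, 0x8a]
t1 = [0x6b, 0x85, 0xf2, 0x1b, 0x07, 0xb9, 0xc5, 0x2c]
t2 = [0x1b, 0x07, 0x2c, 0xb9, 0x39, 0xc5, 0x8a, 0x2c]
t3 = [0xc5, 0x8a, 0x2c, 0x1b, 0x07, 0x2c, 0xb9, 0x39]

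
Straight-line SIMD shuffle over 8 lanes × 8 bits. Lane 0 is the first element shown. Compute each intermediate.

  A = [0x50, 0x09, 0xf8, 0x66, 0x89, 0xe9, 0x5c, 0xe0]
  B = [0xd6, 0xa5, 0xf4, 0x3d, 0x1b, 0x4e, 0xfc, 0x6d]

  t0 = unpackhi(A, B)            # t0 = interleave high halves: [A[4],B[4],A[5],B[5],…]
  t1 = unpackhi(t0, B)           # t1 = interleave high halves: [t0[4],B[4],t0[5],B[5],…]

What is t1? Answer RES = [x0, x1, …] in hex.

RES = [0x5c, 0x1b, 0xfc, 0x4e, 0xe0, 0xfc, 0x6d, 0x6d]

→ t0 |89|1b|e9|4e|5c|fc|e0|6d|
→ t1 |5c|1b|fc|4e|e0|fc|6d|6d|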